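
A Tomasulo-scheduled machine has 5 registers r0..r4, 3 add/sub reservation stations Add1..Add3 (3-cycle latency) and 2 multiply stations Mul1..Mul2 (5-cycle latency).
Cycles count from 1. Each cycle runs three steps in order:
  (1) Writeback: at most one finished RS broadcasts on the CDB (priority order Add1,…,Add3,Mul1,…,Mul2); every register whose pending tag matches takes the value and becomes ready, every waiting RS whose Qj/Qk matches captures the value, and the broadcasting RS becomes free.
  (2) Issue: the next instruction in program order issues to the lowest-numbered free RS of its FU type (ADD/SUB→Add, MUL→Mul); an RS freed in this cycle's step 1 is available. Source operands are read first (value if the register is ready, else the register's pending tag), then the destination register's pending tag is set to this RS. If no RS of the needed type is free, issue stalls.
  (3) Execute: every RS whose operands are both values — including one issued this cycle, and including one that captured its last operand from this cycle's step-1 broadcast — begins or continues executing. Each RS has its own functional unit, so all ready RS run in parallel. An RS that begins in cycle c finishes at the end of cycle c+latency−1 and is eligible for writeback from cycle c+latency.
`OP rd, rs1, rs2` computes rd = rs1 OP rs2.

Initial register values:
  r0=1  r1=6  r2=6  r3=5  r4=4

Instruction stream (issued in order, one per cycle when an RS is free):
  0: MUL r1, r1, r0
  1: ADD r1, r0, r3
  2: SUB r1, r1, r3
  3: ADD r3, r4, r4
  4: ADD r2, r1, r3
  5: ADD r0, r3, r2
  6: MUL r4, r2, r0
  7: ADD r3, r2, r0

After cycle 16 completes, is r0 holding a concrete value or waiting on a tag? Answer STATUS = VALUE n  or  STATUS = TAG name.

STATUS = VALUE 17

c1: issue MUL r1<-Mul1 | r0:1,r1:Mul1,r2:6,r3:5,r4:4
c2: issue ADD r1<-Add1 | r0:1,r1:Add1,r2:6,r3:5,r4:4
c3: issue SUB r1<-Add2 | r0:1,r1:Add2,r2:6,r3:5,r4:4
c4: issue ADD r3<-Add3 | r0:1,r1:Add2,r2:6,r3:Add3,r4:4
c5: CDB Add1=6; issue ADD r2<-Add1 | r0:1,r1:Add2,r2:Add1,r3:Add3,r4:4
c6: CDB Mul1=6; stall | r0:1,r1:Add2,r2:Add1,r3:Add3,r4:4
c7: CDB Add3=8; issue ADD r0<-Add3 | r0:Add3,r1:Add2,r2:Add1,r3:8,r4:4
c8: CDB Add2=1; issue MUL r4<-Mul1 | r0:Add3,r1:1,r2:Add1,r3:8,r4:Mul1
c9: issue ADD r3<-Add2 | r0:Add3,r1:1,r2:Add1,r3:Add2,r4:Mul1
c10: - | r0:Add3,r1:1,r2:Add1,r3:Add2,r4:Mul1
c11: CDB Add1=9 | r0:Add3,r1:1,r2:9,r3:Add2,r4:Mul1
c12: - | r0:Add3,r1:1,r2:9,r3:Add2,r4:Mul1
c13: - | r0:Add3,r1:1,r2:9,r3:Add2,r4:Mul1
c14: CDB Add3=17 | r0:17,r1:1,r2:9,r3:Add2,r4:Mul1
c15: - | r0:17,r1:1,r2:9,r3:Add2,r4:Mul1
c16: - | r0:17,r1:1,r2:9,r3:Add2,r4:Mul1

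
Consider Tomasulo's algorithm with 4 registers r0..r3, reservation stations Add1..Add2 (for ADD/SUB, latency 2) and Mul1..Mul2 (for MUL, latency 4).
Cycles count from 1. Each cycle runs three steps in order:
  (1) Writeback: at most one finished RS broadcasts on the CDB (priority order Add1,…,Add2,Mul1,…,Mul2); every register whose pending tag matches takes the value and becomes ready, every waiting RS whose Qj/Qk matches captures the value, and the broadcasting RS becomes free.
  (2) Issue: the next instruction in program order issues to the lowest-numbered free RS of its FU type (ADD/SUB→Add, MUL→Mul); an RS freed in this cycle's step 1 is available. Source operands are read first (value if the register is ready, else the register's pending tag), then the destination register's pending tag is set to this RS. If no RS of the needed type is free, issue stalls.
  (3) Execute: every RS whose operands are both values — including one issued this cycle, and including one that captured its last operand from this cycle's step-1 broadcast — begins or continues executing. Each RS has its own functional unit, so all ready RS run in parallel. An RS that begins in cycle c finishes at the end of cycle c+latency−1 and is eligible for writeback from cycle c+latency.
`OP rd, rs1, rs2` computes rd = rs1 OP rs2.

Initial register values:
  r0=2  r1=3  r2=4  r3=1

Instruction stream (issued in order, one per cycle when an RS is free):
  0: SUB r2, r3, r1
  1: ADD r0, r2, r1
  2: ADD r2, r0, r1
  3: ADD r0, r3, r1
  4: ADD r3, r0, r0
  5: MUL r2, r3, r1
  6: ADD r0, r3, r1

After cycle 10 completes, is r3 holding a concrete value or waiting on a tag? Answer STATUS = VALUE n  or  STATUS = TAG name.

c1: issue SUB r2<-Add1 | r0:2,r1:3,r2:Add1,r3:1
c2: issue ADD r0<-Add2 | r0:Add2,r1:3,r2:Add1,r3:1
c3: CDB Add1=-2; issue ADD r2<-Add1 | r0:Add2,r1:3,r2:Add1,r3:1
c4: stall | r0:Add2,r1:3,r2:Add1,r3:1
c5: CDB Add2=1; issue ADD r0<-Add2 | r0:Add2,r1:3,r2:Add1,r3:1
c6: stall | r0:Add2,r1:3,r2:Add1,r3:1
c7: CDB Add1=4; issue ADD r3<-Add1 | r0:Add2,r1:3,r2:4,r3:Add1
c8: CDB Add2=4; issue MUL r2<-Mul1 | r0:4,r1:3,r2:Mul1,r3:Add1
c9: issue ADD r0<-Add2 | r0:Add2,r1:3,r2:Mul1,r3:Add1
c10: CDB Add1=8 | r0:Add2,r1:3,r2:Mul1,r3:8

STATUS = VALUE 8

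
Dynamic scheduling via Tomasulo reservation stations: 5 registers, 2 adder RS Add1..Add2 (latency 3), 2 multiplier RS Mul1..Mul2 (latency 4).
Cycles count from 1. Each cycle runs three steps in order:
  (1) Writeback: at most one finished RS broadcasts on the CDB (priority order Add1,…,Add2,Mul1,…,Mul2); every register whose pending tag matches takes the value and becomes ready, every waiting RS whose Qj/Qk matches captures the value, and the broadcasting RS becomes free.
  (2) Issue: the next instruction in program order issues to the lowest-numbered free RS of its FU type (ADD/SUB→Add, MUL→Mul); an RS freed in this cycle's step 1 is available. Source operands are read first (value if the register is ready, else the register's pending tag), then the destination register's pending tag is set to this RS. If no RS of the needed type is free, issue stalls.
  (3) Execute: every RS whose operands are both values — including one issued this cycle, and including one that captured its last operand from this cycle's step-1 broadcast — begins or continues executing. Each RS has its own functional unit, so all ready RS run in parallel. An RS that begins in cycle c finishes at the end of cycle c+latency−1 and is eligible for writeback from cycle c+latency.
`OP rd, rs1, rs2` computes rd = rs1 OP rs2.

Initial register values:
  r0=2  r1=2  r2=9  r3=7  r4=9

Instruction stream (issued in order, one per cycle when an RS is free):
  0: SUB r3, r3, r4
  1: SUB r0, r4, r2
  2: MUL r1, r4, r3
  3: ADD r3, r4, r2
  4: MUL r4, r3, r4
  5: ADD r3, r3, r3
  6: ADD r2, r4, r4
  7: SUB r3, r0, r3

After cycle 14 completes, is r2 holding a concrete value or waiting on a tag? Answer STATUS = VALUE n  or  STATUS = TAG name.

STATUS = VALUE 324

c1: issue SUB r3<-Add1 | r0:2,r1:2,r2:9,r3:Add1,r4:9
c2: issue SUB r0<-Add2 | r0:Add2,r1:2,r2:9,r3:Add1,r4:9
c3: issue MUL r1<-Mul1 | r0:Add2,r1:Mul1,r2:9,r3:Add1,r4:9
c4: CDB Add1=-2; issue ADD r3<-Add1 | r0:Add2,r1:Mul1,r2:9,r3:Add1,r4:9
c5: CDB Add2=0; issue MUL r4<-Mul2 | r0:0,r1:Mul1,r2:9,r3:Add1,r4:Mul2
c6: issue ADD r3<-Add2 | r0:0,r1:Mul1,r2:9,r3:Add2,r4:Mul2
c7: CDB Add1=18; issue ADD r2<-Add1 | r0:0,r1:Mul1,r2:Add1,r3:Add2,r4:Mul2
c8: CDB Mul1=-18; stall | r0:0,r1:-18,r2:Add1,r3:Add2,r4:Mul2
c9: stall | r0:0,r1:-18,r2:Add1,r3:Add2,r4:Mul2
c10: CDB Add2=36; issue SUB r3<-Add2 | r0:0,r1:-18,r2:Add1,r3:Add2,r4:Mul2
c11: CDB Mul2=162 | r0:0,r1:-18,r2:Add1,r3:Add2,r4:162
c12: - | r0:0,r1:-18,r2:Add1,r3:Add2,r4:162
c13: CDB Add2=-36 | r0:0,r1:-18,r2:Add1,r3:-36,r4:162
c14: CDB Add1=324 | r0:0,r1:-18,r2:324,r3:-36,r4:162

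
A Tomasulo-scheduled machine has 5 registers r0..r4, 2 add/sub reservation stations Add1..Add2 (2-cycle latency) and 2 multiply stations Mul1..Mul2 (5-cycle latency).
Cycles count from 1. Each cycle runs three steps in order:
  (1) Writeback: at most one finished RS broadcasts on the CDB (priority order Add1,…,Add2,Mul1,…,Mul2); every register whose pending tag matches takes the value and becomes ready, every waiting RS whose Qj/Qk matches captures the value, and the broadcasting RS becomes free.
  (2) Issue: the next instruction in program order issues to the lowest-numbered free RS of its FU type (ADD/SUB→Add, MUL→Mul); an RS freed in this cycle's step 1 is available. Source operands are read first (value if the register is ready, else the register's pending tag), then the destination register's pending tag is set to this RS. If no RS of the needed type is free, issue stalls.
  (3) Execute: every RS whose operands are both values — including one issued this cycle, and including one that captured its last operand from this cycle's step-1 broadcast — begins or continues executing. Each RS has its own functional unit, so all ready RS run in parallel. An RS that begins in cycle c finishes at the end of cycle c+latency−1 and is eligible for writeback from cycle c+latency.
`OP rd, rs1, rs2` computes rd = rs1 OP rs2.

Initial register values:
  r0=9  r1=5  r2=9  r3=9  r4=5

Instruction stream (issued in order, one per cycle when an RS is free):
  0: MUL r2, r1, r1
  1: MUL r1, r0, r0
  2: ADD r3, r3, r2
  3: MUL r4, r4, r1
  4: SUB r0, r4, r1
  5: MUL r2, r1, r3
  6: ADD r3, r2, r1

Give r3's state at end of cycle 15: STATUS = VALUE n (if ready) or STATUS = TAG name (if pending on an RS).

STATUS = VALUE 2835

  c1: issue MUL r2<-Mul1  regs: r0:9,r1:5,r2:Mul1,r3:9,r4:5
  c2: issue MUL r1<-Mul2  regs: r0:9,r1:Mul2,r2:Mul1,r3:9,r4:5
  c3: issue ADD r3<-Add1  regs: r0:9,r1:Mul2,r2:Mul1,r3:Add1,r4:5
  c4: stall  regs: r0:9,r1:Mul2,r2:Mul1,r3:Add1,r4:5
  c5: stall  regs: r0:9,r1:Mul2,r2:Mul1,r3:Add1,r4:5
  c6: CDB Mul1=25; issue MUL r4<-Mul1  regs: r0:9,r1:Mul2,r2:25,r3:Add1,r4:Mul1
  c7: CDB Mul2=81; issue SUB r0<-Add2  regs: r0:Add2,r1:81,r2:25,r3:Add1,r4:Mul1
  c8: CDB Add1=34; issue MUL r2<-Mul2  regs: r0:Add2,r1:81,r2:Mul2,r3:34,r4:Mul1
  c9: issue ADD r3<-Add1  regs: r0:Add2,r1:81,r2:Mul2,r3:Add1,r4:Mul1
  c10: -  regs: r0:Add2,r1:81,r2:Mul2,r3:Add1,r4:Mul1
  c11: -  regs: r0:Add2,r1:81,r2:Mul2,r3:Add1,r4:Mul1
  c12: CDB Mul1=405  regs: r0:Add2,r1:81,r2:Mul2,r3:Add1,r4:405
  c13: CDB Mul2=2754  regs: r0:Add2,r1:81,r2:2754,r3:Add1,r4:405
  c14: CDB Add2=324  regs: r0:324,r1:81,r2:2754,r3:Add1,r4:405
  c15: CDB Add1=2835  regs: r0:324,r1:81,r2:2754,r3:2835,r4:405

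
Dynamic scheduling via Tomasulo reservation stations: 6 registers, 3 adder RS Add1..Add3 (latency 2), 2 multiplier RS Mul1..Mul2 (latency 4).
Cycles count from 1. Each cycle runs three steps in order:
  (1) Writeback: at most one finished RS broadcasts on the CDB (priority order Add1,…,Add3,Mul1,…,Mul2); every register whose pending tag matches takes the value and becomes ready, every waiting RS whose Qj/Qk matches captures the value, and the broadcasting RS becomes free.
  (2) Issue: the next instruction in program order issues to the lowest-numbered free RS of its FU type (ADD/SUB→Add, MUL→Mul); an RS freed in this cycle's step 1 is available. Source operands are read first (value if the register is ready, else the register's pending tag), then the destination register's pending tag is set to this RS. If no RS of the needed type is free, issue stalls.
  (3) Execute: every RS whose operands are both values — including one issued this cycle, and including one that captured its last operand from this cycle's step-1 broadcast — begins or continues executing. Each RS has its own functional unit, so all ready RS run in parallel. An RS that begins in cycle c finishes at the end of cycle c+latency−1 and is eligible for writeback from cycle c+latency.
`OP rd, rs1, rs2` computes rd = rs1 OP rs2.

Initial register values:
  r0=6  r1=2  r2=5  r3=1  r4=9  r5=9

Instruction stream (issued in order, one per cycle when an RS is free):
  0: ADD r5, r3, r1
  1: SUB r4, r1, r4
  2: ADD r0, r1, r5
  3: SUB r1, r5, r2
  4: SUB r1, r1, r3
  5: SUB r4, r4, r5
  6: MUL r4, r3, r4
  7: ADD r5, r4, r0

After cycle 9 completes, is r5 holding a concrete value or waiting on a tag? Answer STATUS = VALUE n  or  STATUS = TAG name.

STATUS = TAG Add1

c1: issue ADD r5<-Add1 | r0:6,r1:2,r2:5,r3:1,r4:9,r5:Add1
c2: issue SUB r4<-Add2 | r0:6,r1:2,r2:5,r3:1,r4:Add2,r5:Add1
c3: CDB Add1=3; issue ADD r0<-Add1 | r0:Add1,r1:2,r2:5,r3:1,r4:Add2,r5:3
c4: CDB Add2=-7; issue SUB r1<-Add2 | r0:Add1,r1:Add2,r2:5,r3:1,r4:-7,r5:3
c5: CDB Add1=5; issue SUB r1<-Add1 | r0:5,r1:Add1,r2:5,r3:1,r4:-7,r5:3
c6: CDB Add2=-2; issue SUB r4<-Add2 | r0:5,r1:Add1,r2:5,r3:1,r4:Add2,r5:3
c7: issue MUL r4<-Mul1 | r0:5,r1:Add1,r2:5,r3:1,r4:Mul1,r5:3
c8: CDB Add1=-3; issue ADD r5<-Add1 | r0:5,r1:-3,r2:5,r3:1,r4:Mul1,r5:Add1
c9: CDB Add2=-10 | r0:5,r1:-3,r2:5,r3:1,r4:Mul1,r5:Add1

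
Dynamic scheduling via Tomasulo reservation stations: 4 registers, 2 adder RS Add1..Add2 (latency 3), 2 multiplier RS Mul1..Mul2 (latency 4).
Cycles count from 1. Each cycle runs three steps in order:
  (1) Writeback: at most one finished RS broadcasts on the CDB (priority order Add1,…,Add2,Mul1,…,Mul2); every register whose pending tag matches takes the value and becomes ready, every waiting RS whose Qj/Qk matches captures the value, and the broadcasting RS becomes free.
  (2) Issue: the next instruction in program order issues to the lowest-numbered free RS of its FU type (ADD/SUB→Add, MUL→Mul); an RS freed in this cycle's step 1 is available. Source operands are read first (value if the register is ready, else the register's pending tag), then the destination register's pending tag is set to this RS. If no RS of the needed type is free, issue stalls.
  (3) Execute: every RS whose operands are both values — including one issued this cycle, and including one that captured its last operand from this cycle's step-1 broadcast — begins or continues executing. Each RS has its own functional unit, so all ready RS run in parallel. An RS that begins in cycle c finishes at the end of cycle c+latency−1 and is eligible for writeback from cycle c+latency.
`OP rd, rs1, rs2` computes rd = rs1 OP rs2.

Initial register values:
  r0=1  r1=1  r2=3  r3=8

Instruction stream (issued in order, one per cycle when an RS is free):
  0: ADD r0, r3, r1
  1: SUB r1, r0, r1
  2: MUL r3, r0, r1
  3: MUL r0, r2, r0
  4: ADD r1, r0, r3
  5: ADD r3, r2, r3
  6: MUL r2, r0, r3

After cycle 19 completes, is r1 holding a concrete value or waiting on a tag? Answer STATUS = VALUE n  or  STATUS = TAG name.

  c1: issue ADD r0<-Add1  regs: r0:Add1,r1:1,r2:3,r3:8
  c2: issue SUB r1<-Add2  regs: r0:Add1,r1:Add2,r2:3,r3:8
  c3: issue MUL r3<-Mul1  regs: r0:Add1,r1:Add2,r2:3,r3:Mul1
  c4: CDB Add1=9; issue MUL r0<-Mul2  regs: r0:Mul2,r1:Add2,r2:3,r3:Mul1
  c5: issue ADD r1<-Add1  regs: r0:Mul2,r1:Add1,r2:3,r3:Mul1
  c6: stall  regs: r0:Mul2,r1:Add1,r2:3,r3:Mul1
  c7: CDB Add2=8; issue ADD r3<-Add2  regs: r0:Mul2,r1:Add1,r2:3,r3:Add2
  c8: CDB Mul2=27; issue MUL r2<-Mul2  regs: r0:27,r1:Add1,r2:Mul2,r3:Add2
  c9: -  regs: r0:27,r1:Add1,r2:Mul2,r3:Add2
  c10: -  regs: r0:27,r1:Add1,r2:Mul2,r3:Add2
  c11: CDB Mul1=72  regs: r0:27,r1:Add1,r2:Mul2,r3:Add2
  c12: -  regs: r0:27,r1:Add1,r2:Mul2,r3:Add2
  c13: -  regs: r0:27,r1:Add1,r2:Mul2,r3:Add2
  c14: CDB Add1=99  regs: r0:27,r1:99,r2:Mul2,r3:Add2
  c15: CDB Add2=75  regs: r0:27,r1:99,r2:Mul2,r3:75
  c16: -  regs: r0:27,r1:99,r2:Mul2,r3:75
  c17: -  regs: r0:27,r1:99,r2:Mul2,r3:75
  c18: -  regs: r0:27,r1:99,r2:Mul2,r3:75
  c19: CDB Mul2=2025  regs: r0:27,r1:99,r2:2025,r3:75

STATUS = VALUE 99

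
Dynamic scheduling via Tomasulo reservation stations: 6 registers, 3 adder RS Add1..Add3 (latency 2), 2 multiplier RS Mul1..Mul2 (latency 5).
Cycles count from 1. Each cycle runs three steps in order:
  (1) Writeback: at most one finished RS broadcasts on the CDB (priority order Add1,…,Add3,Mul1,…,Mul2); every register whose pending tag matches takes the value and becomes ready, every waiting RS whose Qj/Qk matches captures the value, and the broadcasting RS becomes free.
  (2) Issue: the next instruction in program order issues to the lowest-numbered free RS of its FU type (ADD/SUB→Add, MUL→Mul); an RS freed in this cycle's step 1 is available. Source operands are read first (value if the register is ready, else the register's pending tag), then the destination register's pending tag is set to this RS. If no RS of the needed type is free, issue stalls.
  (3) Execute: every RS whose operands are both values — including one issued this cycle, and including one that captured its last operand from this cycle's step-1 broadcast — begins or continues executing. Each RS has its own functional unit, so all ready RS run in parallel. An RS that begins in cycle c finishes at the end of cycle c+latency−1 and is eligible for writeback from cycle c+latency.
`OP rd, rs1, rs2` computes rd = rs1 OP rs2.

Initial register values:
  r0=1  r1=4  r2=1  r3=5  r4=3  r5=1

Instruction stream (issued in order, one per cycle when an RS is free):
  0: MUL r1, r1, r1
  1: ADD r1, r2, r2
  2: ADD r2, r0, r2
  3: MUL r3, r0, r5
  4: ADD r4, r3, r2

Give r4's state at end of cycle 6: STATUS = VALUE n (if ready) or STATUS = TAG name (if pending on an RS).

STATUS = TAG Add1

c1: issue MUL r1<-Mul1 | r0:1,r1:Mul1,r2:1,r3:5,r4:3,r5:1
c2: issue ADD r1<-Add1 | r0:1,r1:Add1,r2:1,r3:5,r4:3,r5:1
c3: issue ADD r2<-Add2 | r0:1,r1:Add1,r2:Add2,r3:5,r4:3,r5:1
c4: CDB Add1=2; issue MUL r3<-Mul2 | r0:1,r1:2,r2:Add2,r3:Mul2,r4:3,r5:1
c5: CDB Add2=2; issue ADD r4<-Add1 | r0:1,r1:2,r2:2,r3:Mul2,r4:Add1,r5:1
c6: CDB Mul1=16 | r0:1,r1:2,r2:2,r3:Mul2,r4:Add1,r5:1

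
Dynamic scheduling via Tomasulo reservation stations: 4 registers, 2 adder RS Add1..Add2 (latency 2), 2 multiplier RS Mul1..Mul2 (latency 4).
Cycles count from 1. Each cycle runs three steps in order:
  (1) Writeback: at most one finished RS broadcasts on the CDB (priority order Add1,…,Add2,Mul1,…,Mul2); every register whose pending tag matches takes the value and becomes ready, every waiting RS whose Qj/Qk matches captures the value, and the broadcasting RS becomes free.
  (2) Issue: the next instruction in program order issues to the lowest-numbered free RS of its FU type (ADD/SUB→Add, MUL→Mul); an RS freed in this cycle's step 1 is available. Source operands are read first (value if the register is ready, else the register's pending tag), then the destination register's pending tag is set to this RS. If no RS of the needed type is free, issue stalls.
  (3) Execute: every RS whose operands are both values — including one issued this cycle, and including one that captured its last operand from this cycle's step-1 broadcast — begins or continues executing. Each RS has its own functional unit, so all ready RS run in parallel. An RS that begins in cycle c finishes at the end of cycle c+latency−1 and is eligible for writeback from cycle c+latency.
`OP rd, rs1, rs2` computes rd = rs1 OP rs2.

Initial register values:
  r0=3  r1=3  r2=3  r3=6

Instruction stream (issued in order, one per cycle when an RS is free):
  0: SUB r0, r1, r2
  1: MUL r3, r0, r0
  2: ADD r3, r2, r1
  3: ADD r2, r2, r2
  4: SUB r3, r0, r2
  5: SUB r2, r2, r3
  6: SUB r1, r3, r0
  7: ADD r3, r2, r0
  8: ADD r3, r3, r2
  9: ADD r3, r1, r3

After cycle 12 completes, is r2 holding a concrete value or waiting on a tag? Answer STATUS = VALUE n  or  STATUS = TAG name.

STATUS = VALUE 12

c1: issue SUB r0<-Add1 | r0:Add1,r1:3,r2:3,r3:6
c2: issue MUL r3<-Mul1 | r0:Add1,r1:3,r2:3,r3:Mul1
c3: CDB Add1=0; issue ADD r3<-Add1 | r0:0,r1:3,r2:3,r3:Add1
c4: issue ADD r2<-Add2 | r0:0,r1:3,r2:Add2,r3:Add1
c5: CDB Add1=6; issue SUB r3<-Add1 | r0:0,r1:3,r2:Add2,r3:Add1
c6: CDB Add2=6; issue SUB r2<-Add2 | r0:0,r1:3,r2:Add2,r3:Add1
c7: CDB Mul1=0; stall | r0:0,r1:3,r2:Add2,r3:Add1
c8: CDB Add1=-6; issue SUB r1<-Add1 | r0:0,r1:Add1,r2:Add2,r3:-6
c9: stall | r0:0,r1:Add1,r2:Add2,r3:-6
c10: CDB Add1=-6; issue ADD r3<-Add1 | r0:0,r1:-6,r2:Add2,r3:Add1
c11: CDB Add2=12; issue ADD r3<-Add2 | r0:0,r1:-6,r2:12,r3:Add2
c12: stall | r0:0,r1:-6,r2:12,r3:Add2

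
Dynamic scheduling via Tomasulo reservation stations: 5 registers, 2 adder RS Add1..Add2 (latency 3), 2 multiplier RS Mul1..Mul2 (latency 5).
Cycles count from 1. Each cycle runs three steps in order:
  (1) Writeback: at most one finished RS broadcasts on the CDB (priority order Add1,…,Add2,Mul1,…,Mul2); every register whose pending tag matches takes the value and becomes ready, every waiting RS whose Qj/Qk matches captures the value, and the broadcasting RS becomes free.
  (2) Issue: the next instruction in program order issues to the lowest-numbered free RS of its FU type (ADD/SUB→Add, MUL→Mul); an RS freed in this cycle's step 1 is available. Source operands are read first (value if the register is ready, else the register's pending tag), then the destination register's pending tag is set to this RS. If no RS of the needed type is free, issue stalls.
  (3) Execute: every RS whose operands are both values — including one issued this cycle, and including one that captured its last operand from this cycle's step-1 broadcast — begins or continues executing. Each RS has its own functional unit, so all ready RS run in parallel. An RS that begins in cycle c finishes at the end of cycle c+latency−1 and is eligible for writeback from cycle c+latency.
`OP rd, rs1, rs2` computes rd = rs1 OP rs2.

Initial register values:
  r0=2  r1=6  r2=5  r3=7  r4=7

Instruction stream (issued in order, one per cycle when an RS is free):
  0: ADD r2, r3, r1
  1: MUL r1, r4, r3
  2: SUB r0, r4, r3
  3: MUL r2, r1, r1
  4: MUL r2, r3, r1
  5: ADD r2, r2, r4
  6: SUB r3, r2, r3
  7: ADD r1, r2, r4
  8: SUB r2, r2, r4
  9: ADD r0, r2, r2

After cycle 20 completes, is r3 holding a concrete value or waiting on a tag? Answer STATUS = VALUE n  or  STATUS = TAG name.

STATUS = VALUE 343

  c1: issue ADD r2<-Add1  regs: r0:2,r1:6,r2:Add1,r3:7,r4:7
  c2: issue MUL r1<-Mul1  regs: r0:2,r1:Mul1,r2:Add1,r3:7,r4:7
  c3: issue SUB r0<-Add2  regs: r0:Add2,r1:Mul1,r2:Add1,r3:7,r4:7
  c4: CDB Add1=13; issue MUL r2<-Mul2  regs: r0:Add2,r1:Mul1,r2:Mul2,r3:7,r4:7
  c5: stall  regs: r0:Add2,r1:Mul1,r2:Mul2,r3:7,r4:7
  c6: CDB Add2=0; stall  regs: r0:0,r1:Mul1,r2:Mul2,r3:7,r4:7
  c7: CDB Mul1=49; issue MUL r2<-Mul1  regs: r0:0,r1:49,r2:Mul1,r3:7,r4:7
  c8: issue ADD r2<-Add1  regs: r0:0,r1:49,r2:Add1,r3:7,r4:7
  c9: issue SUB r3<-Add2  regs: r0:0,r1:49,r2:Add1,r3:Add2,r4:7
  c10: stall  regs: r0:0,r1:49,r2:Add1,r3:Add2,r4:7
  c11: stall  regs: r0:0,r1:49,r2:Add1,r3:Add2,r4:7
  c12: CDB Mul1=343; stall  regs: r0:0,r1:49,r2:Add1,r3:Add2,r4:7
  c13: CDB Mul2=2401; stall  regs: r0:0,r1:49,r2:Add1,r3:Add2,r4:7
  c14: stall  regs: r0:0,r1:49,r2:Add1,r3:Add2,r4:7
  c15: CDB Add1=350; issue ADD r1<-Add1  regs: r0:0,r1:Add1,r2:350,r3:Add2,r4:7
  c16: stall  regs: r0:0,r1:Add1,r2:350,r3:Add2,r4:7
  c17: stall  regs: r0:0,r1:Add1,r2:350,r3:Add2,r4:7
  c18: CDB Add1=357; issue SUB r2<-Add1  regs: r0:0,r1:357,r2:Add1,r3:Add2,r4:7
  c19: CDB Add2=343; issue ADD r0<-Add2  regs: r0:Add2,r1:357,r2:Add1,r3:343,r4:7
  c20: -  regs: r0:Add2,r1:357,r2:Add1,r3:343,r4:7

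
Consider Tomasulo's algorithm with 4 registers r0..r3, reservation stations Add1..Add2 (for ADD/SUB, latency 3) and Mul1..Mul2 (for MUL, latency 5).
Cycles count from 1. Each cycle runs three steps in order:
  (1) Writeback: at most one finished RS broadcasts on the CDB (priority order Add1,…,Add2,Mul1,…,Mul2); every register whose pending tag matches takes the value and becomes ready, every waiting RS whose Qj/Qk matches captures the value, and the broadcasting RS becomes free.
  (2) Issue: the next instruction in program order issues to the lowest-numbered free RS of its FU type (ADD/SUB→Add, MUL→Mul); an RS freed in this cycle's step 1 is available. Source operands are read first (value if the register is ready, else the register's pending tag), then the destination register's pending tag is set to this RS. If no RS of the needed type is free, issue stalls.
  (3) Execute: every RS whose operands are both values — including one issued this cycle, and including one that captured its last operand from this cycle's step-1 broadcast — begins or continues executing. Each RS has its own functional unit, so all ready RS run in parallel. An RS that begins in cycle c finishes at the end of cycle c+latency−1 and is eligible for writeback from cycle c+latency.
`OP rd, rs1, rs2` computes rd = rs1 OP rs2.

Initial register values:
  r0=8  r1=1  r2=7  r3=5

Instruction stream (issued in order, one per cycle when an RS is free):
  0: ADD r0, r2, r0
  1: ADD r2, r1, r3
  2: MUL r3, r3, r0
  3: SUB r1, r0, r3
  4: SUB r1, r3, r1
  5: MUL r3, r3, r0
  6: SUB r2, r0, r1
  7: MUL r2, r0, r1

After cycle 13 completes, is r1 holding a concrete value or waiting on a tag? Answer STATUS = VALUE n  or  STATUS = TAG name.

STATUS = TAG Add2

cycle 1: issue ADD r0<-Add1 // r0:Add1,r1:1,r2:7,r3:5
cycle 2: issue ADD r2<-Add2 // r0:Add1,r1:1,r2:Add2,r3:5
cycle 3: issue MUL r3<-Mul1 // r0:Add1,r1:1,r2:Add2,r3:Mul1
cycle 4: CDB Add1=15; issue SUB r1<-Add1 // r0:15,r1:Add1,r2:Add2,r3:Mul1
cycle 5: CDB Add2=6; issue SUB r1<-Add2 // r0:15,r1:Add2,r2:6,r3:Mul1
cycle 6: issue MUL r3<-Mul2 // r0:15,r1:Add2,r2:6,r3:Mul2
cycle 7: stall // r0:15,r1:Add2,r2:6,r3:Mul2
cycle 8: stall // r0:15,r1:Add2,r2:6,r3:Mul2
cycle 9: CDB Mul1=75; stall // r0:15,r1:Add2,r2:6,r3:Mul2
cycle 10: stall // r0:15,r1:Add2,r2:6,r3:Mul2
cycle 11: stall // r0:15,r1:Add2,r2:6,r3:Mul2
cycle 12: CDB Add1=-60; issue SUB r2<-Add1 // r0:15,r1:Add2,r2:Add1,r3:Mul2
cycle 13: issue MUL r2<-Mul1 // r0:15,r1:Add2,r2:Mul1,r3:Mul2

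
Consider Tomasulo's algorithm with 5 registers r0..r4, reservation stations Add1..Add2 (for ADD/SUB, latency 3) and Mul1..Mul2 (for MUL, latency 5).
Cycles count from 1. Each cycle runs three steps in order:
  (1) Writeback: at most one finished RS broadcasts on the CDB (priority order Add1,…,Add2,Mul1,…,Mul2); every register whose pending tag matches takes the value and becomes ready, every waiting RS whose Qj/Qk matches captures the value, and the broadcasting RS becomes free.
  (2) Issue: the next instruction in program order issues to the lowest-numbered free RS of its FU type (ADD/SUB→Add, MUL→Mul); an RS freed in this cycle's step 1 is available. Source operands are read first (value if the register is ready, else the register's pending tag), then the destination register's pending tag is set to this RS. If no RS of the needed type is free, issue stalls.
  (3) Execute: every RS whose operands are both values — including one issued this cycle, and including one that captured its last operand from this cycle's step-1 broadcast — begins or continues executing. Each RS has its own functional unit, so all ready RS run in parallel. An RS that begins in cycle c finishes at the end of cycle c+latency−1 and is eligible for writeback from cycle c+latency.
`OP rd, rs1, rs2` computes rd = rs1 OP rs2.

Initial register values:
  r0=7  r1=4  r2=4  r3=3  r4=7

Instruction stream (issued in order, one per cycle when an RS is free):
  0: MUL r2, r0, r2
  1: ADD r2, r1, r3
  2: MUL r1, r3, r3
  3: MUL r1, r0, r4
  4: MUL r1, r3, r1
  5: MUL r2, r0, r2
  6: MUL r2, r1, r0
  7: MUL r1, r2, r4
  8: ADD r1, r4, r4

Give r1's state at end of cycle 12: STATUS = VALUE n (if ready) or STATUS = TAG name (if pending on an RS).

c1: issue MUL r2<-Mul1 | r0:7,r1:4,r2:Mul1,r3:3,r4:7
c2: issue ADD r2<-Add1 | r0:7,r1:4,r2:Add1,r3:3,r4:7
c3: issue MUL r1<-Mul2 | r0:7,r1:Mul2,r2:Add1,r3:3,r4:7
c4: stall | r0:7,r1:Mul2,r2:Add1,r3:3,r4:7
c5: CDB Add1=7; stall | r0:7,r1:Mul2,r2:7,r3:3,r4:7
c6: CDB Mul1=28; issue MUL r1<-Mul1 | r0:7,r1:Mul1,r2:7,r3:3,r4:7
c7: stall | r0:7,r1:Mul1,r2:7,r3:3,r4:7
c8: CDB Mul2=9; issue MUL r1<-Mul2 | r0:7,r1:Mul2,r2:7,r3:3,r4:7
c9: stall | r0:7,r1:Mul2,r2:7,r3:3,r4:7
c10: stall | r0:7,r1:Mul2,r2:7,r3:3,r4:7
c11: CDB Mul1=49; issue MUL r2<-Mul1 | r0:7,r1:Mul2,r2:Mul1,r3:3,r4:7
c12: stall | r0:7,r1:Mul2,r2:Mul1,r3:3,r4:7

STATUS = TAG Mul2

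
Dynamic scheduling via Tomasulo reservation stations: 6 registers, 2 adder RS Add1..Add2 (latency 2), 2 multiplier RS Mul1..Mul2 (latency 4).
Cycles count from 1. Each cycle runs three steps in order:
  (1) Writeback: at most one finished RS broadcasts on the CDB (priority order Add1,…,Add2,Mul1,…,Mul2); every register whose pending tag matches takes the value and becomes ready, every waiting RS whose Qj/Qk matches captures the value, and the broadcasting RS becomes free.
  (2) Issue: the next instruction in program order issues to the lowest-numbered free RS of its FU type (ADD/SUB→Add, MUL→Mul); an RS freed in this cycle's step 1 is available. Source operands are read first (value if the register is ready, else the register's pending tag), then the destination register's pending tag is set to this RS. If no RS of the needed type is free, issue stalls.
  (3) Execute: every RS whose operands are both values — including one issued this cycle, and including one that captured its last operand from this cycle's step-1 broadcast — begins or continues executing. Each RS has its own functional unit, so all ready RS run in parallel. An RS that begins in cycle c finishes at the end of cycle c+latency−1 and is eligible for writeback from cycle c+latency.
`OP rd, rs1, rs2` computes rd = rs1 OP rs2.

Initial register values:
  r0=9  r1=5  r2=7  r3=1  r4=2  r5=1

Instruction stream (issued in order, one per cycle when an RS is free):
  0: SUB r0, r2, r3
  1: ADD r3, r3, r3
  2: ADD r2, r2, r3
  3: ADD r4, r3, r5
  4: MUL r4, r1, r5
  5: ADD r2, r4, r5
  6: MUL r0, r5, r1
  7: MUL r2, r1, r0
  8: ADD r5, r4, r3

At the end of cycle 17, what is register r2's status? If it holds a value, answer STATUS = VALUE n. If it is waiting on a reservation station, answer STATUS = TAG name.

cycle 1: issue SUB r0<-Add1 // r0:Add1,r1:5,r2:7,r3:1,r4:2,r5:1
cycle 2: issue ADD r3<-Add2 // r0:Add1,r1:5,r2:7,r3:Add2,r4:2,r5:1
cycle 3: CDB Add1=6; issue ADD r2<-Add1 // r0:6,r1:5,r2:Add1,r3:Add2,r4:2,r5:1
cycle 4: CDB Add2=2; issue ADD r4<-Add2 // r0:6,r1:5,r2:Add1,r3:2,r4:Add2,r5:1
cycle 5: issue MUL r4<-Mul1 // r0:6,r1:5,r2:Add1,r3:2,r4:Mul1,r5:1
cycle 6: CDB Add1=9; issue ADD r2<-Add1 // r0:6,r1:5,r2:Add1,r3:2,r4:Mul1,r5:1
cycle 7: CDB Add2=3; issue MUL r0<-Mul2 // r0:Mul2,r1:5,r2:Add1,r3:2,r4:Mul1,r5:1
cycle 8: stall // r0:Mul2,r1:5,r2:Add1,r3:2,r4:Mul1,r5:1
cycle 9: CDB Mul1=5; issue MUL r2<-Mul1 // r0:Mul2,r1:5,r2:Mul1,r3:2,r4:5,r5:1
cycle 10: issue ADD r5<-Add2 // r0:Mul2,r1:5,r2:Mul1,r3:2,r4:5,r5:Add2
cycle 11: CDB Add1=6 // r0:Mul2,r1:5,r2:Mul1,r3:2,r4:5,r5:Add2
cycle 12: CDB Add2=7 // r0:Mul2,r1:5,r2:Mul1,r3:2,r4:5,r5:7
cycle 13: CDB Mul2=5 // r0:5,r1:5,r2:Mul1,r3:2,r4:5,r5:7
cycle 14: - // r0:5,r1:5,r2:Mul1,r3:2,r4:5,r5:7
cycle 15: - // r0:5,r1:5,r2:Mul1,r3:2,r4:5,r5:7
cycle 16: - // r0:5,r1:5,r2:Mul1,r3:2,r4:5,r5:7
cycle 17: CDB Mul1=25 // r0:5,r1:5,r2:25,r3:2,r4:5,r5:7

STATUS = VALUE 25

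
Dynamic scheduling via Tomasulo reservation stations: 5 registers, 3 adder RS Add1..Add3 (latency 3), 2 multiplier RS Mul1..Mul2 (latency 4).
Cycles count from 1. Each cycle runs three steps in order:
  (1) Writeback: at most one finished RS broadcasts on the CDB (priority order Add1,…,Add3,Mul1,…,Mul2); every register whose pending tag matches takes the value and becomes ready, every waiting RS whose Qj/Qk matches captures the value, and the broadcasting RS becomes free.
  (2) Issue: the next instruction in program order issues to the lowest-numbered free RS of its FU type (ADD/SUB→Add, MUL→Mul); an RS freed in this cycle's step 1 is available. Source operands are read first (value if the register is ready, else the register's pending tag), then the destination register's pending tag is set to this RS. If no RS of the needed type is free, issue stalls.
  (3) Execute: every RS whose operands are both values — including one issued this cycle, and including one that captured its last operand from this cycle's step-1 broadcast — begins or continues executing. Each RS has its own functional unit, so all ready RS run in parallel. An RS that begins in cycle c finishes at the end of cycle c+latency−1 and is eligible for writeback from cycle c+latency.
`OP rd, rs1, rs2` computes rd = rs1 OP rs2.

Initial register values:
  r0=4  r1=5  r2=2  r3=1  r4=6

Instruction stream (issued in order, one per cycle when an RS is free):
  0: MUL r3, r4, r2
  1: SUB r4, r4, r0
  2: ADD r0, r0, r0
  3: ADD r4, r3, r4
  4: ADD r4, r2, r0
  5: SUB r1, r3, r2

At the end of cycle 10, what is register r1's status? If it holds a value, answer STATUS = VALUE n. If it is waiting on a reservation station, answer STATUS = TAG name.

STATUS = VALUE 10

c1: issue MUL r3<-Mul1 | r0:4,r1:5,r2:2,r3:Mul1,r4:6
c2: issue SUB r4<-Add1 | r0:4,r1:5,r2:2,r3:Mul1,r4:Add1
c3: issue ADD r0<-Add2 | r0:Add2,r1:5,r2:2,r3:Mul1,r4:Add1
c4: issue ADD r4<-Add3 | r0:Add2,r1:5,r2:2,r3:Mul1,r4:Add3
c5: CDB Add1=2; issue ADD r4<-Add1 | r0:Add2,r1:5,r2:2,r3:Mul1,r4:Add1
c6: CDB Add2=8; issue SUB r1<-Add2 | r0:8,r1:Add2,r2:2,r3:Mul1,r4:Add1
c7: CDB Mul1=12 | r0:8,r1:Add2,r2:2,r3:12,r4:Add1
c8: - | r0:8,r1:Add2,r2:2,r3:12,r4:Add1
c9: CDB Add1=10 | r0:8,r1:Add2,r2:2,r3:12,r4:10
c10: CDB Add2=10 | r0:8,r1:10,r2:2,r3:12,r4:10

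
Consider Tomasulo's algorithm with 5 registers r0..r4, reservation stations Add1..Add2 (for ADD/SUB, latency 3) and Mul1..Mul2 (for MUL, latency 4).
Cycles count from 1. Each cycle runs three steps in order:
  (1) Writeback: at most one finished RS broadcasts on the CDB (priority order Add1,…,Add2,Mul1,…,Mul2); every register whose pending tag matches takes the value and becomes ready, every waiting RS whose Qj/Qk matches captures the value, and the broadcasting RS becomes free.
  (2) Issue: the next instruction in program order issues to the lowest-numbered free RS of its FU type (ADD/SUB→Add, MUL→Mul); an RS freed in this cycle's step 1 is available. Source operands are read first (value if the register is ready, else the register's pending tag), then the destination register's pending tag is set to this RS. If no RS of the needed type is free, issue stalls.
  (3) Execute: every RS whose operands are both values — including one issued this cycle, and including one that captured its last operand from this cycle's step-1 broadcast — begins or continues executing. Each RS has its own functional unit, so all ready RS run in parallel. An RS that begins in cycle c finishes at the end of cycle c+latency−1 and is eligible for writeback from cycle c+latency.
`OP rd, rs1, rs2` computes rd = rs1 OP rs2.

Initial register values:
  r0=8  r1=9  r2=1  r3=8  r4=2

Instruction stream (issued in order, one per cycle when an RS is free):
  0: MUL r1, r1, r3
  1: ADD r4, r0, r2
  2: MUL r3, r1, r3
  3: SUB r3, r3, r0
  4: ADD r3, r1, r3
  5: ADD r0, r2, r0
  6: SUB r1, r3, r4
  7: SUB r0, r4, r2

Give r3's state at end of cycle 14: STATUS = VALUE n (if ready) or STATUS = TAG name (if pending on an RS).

STATUS = TAG Add1

  c1: issue MUL r1<-Mul1  regs: r0:8,r1:Mul1,r2:1,r3:8,r4:2
  c2: issue ADD r4<-Add1  regs: r0:8,r1:Mul1,r2:1,r3:8,r4:Add1
  c3: issue MUL r3<-Mul2  regs: r0:8,r1:Mul1,r2:1,r3:Mul2,r4:Add1
  c4: issue SUB r3<-Add2  regs: r0:8,r1:Mul1,r2:1,r3:Add2,r4:Add1
  c5: CDB Add1=9; issue ADD r3<-Add1  regs: r0:8,r1:Mul1,r2:1,r3:Add1,r4:9
  c6: CDB Mul1=72; stall  regs: r0:8,r1:72,r2:1,r3:Add1,r4:9
  c7: stall  regs: r0:8,r1:72,r2:1,r3:Add1,r4:9
  c8: stall  regs: r0:8,r1:72,r2:1,r3:Add1,r4:9
  c9: stall  regs: r0:8,r1:72,r2:1,r3:Add1,r4:9
  c10: CDB Mul2=576; stall  regs: r0:8,r1:72,r2:1,r3:Add1,r4:9
  c11: stall  regs: r0:8,r1:72,r2:1,r3:Add1,r4:9
  c12: stall  regs: r0:8,r1:72,r2:1,r3:Add1,r4:9
  c13: CDB Add2=568; issue ADD r0<-Add2  regs: r0:Add2,r1:72,r2:1,r3:Add1,r4:9
  c14: stall  regs: r0:Add2,r1:72,r2:1,r3:Add1,r4:9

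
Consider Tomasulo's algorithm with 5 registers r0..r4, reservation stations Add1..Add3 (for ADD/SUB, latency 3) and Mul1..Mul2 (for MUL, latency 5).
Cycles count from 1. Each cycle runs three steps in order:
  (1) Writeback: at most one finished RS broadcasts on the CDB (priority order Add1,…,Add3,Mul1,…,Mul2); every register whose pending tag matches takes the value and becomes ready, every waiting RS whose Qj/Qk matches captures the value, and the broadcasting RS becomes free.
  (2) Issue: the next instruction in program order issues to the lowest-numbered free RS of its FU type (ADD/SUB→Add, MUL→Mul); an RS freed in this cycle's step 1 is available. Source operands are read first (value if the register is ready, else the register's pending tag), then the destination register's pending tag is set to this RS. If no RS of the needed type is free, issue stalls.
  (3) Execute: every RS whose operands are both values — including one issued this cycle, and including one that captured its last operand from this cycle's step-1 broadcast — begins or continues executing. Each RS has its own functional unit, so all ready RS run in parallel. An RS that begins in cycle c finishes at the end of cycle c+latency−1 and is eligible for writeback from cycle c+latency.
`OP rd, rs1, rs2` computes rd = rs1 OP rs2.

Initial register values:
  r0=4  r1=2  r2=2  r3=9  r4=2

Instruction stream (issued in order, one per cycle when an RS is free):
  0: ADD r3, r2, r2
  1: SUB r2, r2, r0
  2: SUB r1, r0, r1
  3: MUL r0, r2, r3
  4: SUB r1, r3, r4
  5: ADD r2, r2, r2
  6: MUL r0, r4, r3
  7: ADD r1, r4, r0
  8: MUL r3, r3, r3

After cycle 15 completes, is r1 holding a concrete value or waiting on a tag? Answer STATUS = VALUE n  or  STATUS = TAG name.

c1: issue ADD r3<-Add1 | r0:4,r1:2,r2:2,r3:Add1,r4:2
c2: issue SUB r2<-Add2 | r0:4,r1:2,r2:Add2,r3:Add1,r4:2
c3: issue SUB r1<-Add3 | r0:4,r1:Add3,r2:Add2,r3:Add1,r4:2
c4: CDB Add1=4; issue MUL r0<-Mul1 | r0:Mul1,r1:Add3,r2:Add2,r3:4,r4:2
c5: CDB Add2=-2; issue SUB r1<-Add1 | r0:Mul1,r1:Add1,r2:-2,r3:4,r4:2
c6: CDB Add3=2; issue ADD r2<-Add2 | r0:Mul1,r1:Add1,r2:Add2,r3:4,r4:2
c7: issue MUL r0<-Mul2 | r0:Mul2,r1:Add1,r2:Add2,r3:4,r4:2
c8: CDB Add1=2; issue ADD r1<-Add1 | r0:Mul2,r1:Add1,r2:Add2,r3:4,r4:2
c9: CDB Add2=-4; stall | r0:Mul2,r1:Add1,r2:-4,r3:4,r4:2
c10: CDB Mul1=-8; issue MUL r3<-Mul1 | r0:Mul2,r1:Add1,r2:-4,r3:Mul1,r4:2
c11: - | r0:Mul2,r1:Add1,r2:-4,r3:Mul1,r4:2
c12: CDB Mul2=8 | r0:8,r1:Add1,r2:-4,r3:Mul1,r4:2
c13: - | r0:8,r1:Add1,r2:-4,r3:Mul1,r4:2
c14: - | r0:8,r1:Add1,r2:-4,r3:Mul1,r4:2
c15: CDB Add1=10 | r0:8,r1:10,r2:-4,r3:Mul1,r4:2

STATUS = VALUE 10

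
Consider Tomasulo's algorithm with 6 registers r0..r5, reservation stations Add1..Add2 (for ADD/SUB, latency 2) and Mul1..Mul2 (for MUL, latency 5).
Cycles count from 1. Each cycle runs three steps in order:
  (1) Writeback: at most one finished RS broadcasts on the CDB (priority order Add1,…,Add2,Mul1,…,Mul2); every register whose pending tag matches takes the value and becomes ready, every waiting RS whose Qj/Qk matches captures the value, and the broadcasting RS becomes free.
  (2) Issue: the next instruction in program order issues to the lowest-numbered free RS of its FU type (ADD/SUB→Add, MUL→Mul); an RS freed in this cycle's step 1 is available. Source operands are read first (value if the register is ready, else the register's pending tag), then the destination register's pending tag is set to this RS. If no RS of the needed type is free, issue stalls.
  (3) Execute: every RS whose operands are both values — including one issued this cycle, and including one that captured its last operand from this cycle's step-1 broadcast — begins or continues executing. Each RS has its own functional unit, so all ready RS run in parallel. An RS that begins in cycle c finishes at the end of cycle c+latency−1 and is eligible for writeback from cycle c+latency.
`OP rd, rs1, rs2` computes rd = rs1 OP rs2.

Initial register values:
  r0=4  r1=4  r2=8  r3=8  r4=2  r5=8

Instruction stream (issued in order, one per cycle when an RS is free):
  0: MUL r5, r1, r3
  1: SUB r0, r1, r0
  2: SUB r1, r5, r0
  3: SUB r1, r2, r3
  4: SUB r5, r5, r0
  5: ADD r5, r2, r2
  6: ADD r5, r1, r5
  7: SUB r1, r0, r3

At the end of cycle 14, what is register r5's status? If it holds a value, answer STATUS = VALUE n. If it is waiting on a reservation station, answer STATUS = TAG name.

  c1: issue MUL r5<-Mul1  regs: r0:4,r1:4,r2:8,r3:8,r4:2,r5:Mul1
  c2: issue SUB r0<-Add1  regs: r0:Add1,r1:4,r2:8,r3:8,r4:2,r5:Mul1
  c3: issue SUB r1<-Add2  regs: r0:Add1,r1:Add2,r2:8,r3:8,r4:2,r5:Mul1
  c4: CDB Add1=0; issue SUB r1<-Add1  regs: r0:0,r1:Add1,r2:8,r3:8,r4:2,r5:Mul1
  c5: stall  regs: r0:0,r1:Add1,r2:8,r3:8,r4:2,r5:Mul1
  c6: CDB Add1=0; issue SUB r5<-Add1  regs: r0:0,r1:0,r2:8,r3:8,r4:2,r5:Add1
  c7: CDB Mul1=32; stall  regs: r0:0,r1:0,r2:8,r3:8,r4:2,r5:Add1
  c8: stall  regs: r0:0,r1:0,r2:8,r3:8,r4:2,r5:Add1
  c9: CDB Add1=32; issue ADD r5<-Add1  regs: r0:0,r1:0,r2:8,r3:8,r4:2,r5:Add1
  c10: CDB Add2=32; issue ADD r5<-Add2  regs: r0:0,r1:0,r2:8,r3:8,r4:2,r5:Add2
  c11: CDB Add1=16; issue SUB r1<-Add1  regs: r0:0,r1:Add1,r2:8,r3:8,r4:2,r5:Add2
  c12: -  regs: r0:0,r1:Add1,r2:8,r3:8,r4:2,r5:Add2
  c13: CDB Add1=-8  regs: r0:0,r1:-8,r2:8,r3:8,r4:2,r5:Add2
  c14: CDB Add2=16  regs: r0:0,r1:-8,r2:8,r3:8,r4:2,r5:16

STATUS = VALUE 16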